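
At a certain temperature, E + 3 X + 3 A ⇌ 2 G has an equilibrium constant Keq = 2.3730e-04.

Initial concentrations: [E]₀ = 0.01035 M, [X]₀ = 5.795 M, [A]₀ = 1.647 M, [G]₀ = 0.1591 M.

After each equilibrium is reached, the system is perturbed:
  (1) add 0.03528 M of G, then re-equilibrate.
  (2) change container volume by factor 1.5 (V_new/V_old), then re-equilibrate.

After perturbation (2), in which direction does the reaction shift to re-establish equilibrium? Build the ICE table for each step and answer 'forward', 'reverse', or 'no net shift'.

Direction: reverse

Q₀ = 0.002813 vs Keq = 2.3730e-04 ⇒ Q>K, reverse
Step 1:
                   E          X          A          G
  init       0.01035      5.795      1.647     0.1591
  Δ          0.02943     0.0883     0.0883   -0.05887
  eq         0.03978      5.883      1.735     0.1002
  solve Keq expr → x = -0.02943; check Q = 2.3730e-04
Then add 0.03528 M of G.
Step 2:
                   E          X          A          G
  init       0.03978      5.883      1.735     0.1355
  Δ         0.009884    0.02965    0.02965   -0.01977
  eq         0.04967      5.913      1.765     0.1157
  solve Keq expr → x = -0.009884; check Q = 2.3730e-04
Then change container volume by factor 1.5 (V_new/V_old).
Step 3:
                   E          X          A          G
  init       0.03311      3.942      1.177    0.07716
  Δ          0.01925    0.05774    0.05774   -0.03849
  eq         0.05236          4      1.234    0.03867
  solve Keq expr → x = -0.01925; check Q = 2.3730e-04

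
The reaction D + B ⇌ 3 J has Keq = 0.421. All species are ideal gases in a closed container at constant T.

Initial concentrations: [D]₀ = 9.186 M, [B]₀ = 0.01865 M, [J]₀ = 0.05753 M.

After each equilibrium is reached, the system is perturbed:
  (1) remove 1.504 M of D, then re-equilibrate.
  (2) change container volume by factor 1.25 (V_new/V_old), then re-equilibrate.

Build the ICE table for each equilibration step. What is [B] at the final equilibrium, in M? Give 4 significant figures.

[B]_eq = 2.8185e-04 M

Q₀ = 0.001111 vs Keq = 0.421 ⇒ Q<K, forward
Step 1:
                  D         B         J
  init        9.186   0.01865   0.05753
  Δ        -0.01828  -0.01828   0.05485
  eq          9.168 3.6770e-04    0.1124
  solve Keq expr → x = 0.01828; check Q = 0.421
Then remove 1.504 M of D.
Step 2:
                  D         B         J
  init        7.664 3.6770e-04    0.1124
  Δ       6.9705e-05 6.9705e-05 -2.0912e-04
  eq          7.664 4.3740e-04    0.1122
  solve Keq expr → x = -6.9705e-05; check Q = 0.421
Then change container volume by factor 1.25 (V_new/V_old).
Step 3:
                  D         B         J
  init        6.131 3.4992e-04   0.08973
  Δ       -6.8066e-05 -6.8066e-05 2.0420e-04
  eq          6.131 2.8185e-04   0.08994
  solve Keq expr → x = 6.8066e-05; check Q = 0.421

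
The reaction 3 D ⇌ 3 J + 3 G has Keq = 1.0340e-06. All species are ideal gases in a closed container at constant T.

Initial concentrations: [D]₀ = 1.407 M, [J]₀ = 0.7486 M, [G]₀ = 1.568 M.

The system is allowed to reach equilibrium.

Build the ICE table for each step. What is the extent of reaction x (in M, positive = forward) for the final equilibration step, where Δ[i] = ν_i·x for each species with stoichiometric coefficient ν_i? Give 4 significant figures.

x = -0.241 M

Q₀ = 0.5806 vs Keq = 1.0340e-06 ⇒ Q>K, reverse
Step 1:
                  D         J         G
  I           1.407    0.7486     1.568
  C          0.7231   -0.7231   -0.7231
  E            2.13   0.02549    0.8449
  solve Keq expr → x = -0.241; check Q = 1.0340e-06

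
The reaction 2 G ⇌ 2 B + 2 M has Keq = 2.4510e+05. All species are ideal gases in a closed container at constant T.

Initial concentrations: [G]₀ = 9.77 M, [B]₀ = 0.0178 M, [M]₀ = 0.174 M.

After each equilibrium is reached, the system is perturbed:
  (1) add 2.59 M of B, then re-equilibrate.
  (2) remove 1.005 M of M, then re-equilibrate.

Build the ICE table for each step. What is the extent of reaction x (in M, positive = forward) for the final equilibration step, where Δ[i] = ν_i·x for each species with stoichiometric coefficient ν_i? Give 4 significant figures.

x = 0.01182 M

Q₀ = 1.0050e-07 vs Keq = 2.4510e+05 ⇒ Q<K, forward
Step 1:
                    G           B           M
  Initial        9.77      0.0178       0.174
  Change       -9.581       9.581       9.581
  Equil        0.1891       9.599       9.755
  solve Keq expr → x = 4.79; check Q = 2.4510e+05
Then add 2.59 M of B.
Step 2:
                    G           B           M
  Initial      0.1891       12.19       9.755
  Change      0.04887    -0.04887    -0.04887
  Equil         0.238       12.14       9.706
  solve Keq expr → x = -0.02444; check Q = 2.4510e+05
Then remove 1.005 M of M.
Step 3:
                    G           B           M
  Initial       0.238       12.14       8.701
  Change     -0.02365     0.02365     0.02365
  Equil        0.2144       12.16       8.725
  solve Keq expr → x = 0.01182; check Q = 2.4510e+05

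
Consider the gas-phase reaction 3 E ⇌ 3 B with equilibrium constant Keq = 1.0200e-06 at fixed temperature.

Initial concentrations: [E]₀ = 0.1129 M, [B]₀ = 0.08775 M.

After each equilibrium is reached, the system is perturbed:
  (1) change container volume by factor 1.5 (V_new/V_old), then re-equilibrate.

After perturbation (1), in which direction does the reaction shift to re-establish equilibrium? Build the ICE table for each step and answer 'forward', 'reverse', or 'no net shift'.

Direction: no net shift

Q₀ = 0.4695 vs Keq = 1.0200e-06 ⇒ Q>K, reverse
Step 1:
                   E          B
  I           0.1129    0.08775
  C          0.08575   -0.08575
  E           0.1987      0.002
  solve Keq expr → x = -0.02858; check Q = 1.0200e-06
Then change container volume by factor 1.5 (V_new/V_old).
Step 2:
                   E          B
  I           0.1324   0.001333
  C                0          0
  E           0.1324   0.001333
  solve Keq expr → x = 0; check Q = 1.0200e-06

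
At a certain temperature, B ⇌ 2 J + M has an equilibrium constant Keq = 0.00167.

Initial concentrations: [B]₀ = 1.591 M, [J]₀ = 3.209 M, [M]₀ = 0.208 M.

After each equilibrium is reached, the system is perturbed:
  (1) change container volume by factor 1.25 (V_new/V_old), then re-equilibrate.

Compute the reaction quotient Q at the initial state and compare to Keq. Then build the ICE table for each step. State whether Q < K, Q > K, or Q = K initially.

Q₀ = 1.346; Q > K (proceeds reverse)

Q₀ = 1.346 vs Keq = 0.00167 ⇒ Q>K, reverse
Step 1:
                  B         J         M
  init        1.591     3.209     0.208
  Δ          0.2076   -0.4152   -0.2076
  eq          1.799     2.794 3.8483e-04
  solve Keq expr → x = -0.2076; check Q = 0.00167
Then change container volume by factor 1.25 (V_new/V_old).
Step 2:
                  B         J         M
  init        1.439     2.235 3.0787e-04
  Δ       -1.7297e-04 3.4594e-04 1.7297e-04
  eq          1.439     2.235 4.8084e-04
  solve Keq expr → x = 1.7297e-04; check Q = 0.00167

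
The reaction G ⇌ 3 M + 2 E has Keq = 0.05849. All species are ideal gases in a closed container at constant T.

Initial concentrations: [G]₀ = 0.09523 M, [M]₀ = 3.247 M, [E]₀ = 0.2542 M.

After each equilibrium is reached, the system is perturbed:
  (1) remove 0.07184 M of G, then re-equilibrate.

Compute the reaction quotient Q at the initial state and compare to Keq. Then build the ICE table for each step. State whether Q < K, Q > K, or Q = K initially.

Q₀ = 23.23; Q > K (proceeds reverse)

Q₀ = 23.23 vs Keq = 0.05849 ⇒ Q>K, reverse
Step 1:
                    G           M           E
  Initial     0.09523       3.247      0.2542
  Change       0.1158     -0.3475     -0.2317
  Equil        0.2111       2.899     0.02251
  solve Keq expr → x = -0.1158; check Q = 0.05849
Then remove 0.07184 M of G.
Step 2:
                    G           M           E
  Initial      0.1392       2.899     0.02251
  Change     0.002018   -0.006055   -0.004037
  Equil        0.1413       2.893     0.01847
  solve Keq expr → x = -0.002018; check Q = 0.05849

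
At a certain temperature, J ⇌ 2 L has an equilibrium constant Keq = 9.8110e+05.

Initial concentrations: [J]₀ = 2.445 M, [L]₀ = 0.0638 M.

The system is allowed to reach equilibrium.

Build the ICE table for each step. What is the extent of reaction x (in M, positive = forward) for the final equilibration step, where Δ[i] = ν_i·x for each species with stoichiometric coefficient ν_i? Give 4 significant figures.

x = 2.445 M

Q₀ = 0.001665 vs Keq = 9.8110e+05 ⇒ Q<K, forward
Step 1:
                   J          L
  I            2.445     0.0638
  C           -2.445       4.89
  E       2.5012e-05      4.954
  solve Keq expr → x = 2.445; check Q = 9.8110e+05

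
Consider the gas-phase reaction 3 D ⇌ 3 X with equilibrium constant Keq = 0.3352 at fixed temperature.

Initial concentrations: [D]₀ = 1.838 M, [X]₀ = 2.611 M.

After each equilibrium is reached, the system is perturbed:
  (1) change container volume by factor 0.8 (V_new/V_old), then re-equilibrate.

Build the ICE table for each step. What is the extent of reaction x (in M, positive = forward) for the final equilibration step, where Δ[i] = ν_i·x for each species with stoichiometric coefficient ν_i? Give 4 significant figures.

x = 0 M

Q₀ = 2.867 vs Keq = 0.3352 ⇒ Q>K, reverse
Step 1:
                    D           X
  Initial       1.838       2.611
  Change       0.7873     -0.7873
  Equil         2.625       1.824
  solve Keq expr → x = -0.2624; check Q = 0.3352
Then change container volume by factor 0.8 (V_new/V_old).
Step 2:
                    D           X
  Initial       3.282        2.28
  Change            0           0
  Equil         3.282        2.28
  solve Keq expr → x = 0; check Q = 0.3352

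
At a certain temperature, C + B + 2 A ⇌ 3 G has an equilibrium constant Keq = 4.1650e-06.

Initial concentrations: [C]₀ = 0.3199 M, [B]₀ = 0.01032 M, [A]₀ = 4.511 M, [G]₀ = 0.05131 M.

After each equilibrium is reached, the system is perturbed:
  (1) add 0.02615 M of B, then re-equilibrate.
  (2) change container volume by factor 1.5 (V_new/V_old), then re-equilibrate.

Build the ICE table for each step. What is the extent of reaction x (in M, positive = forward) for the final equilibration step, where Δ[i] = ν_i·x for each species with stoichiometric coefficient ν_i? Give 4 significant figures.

Q₀ = 0.002011 vs Keq = 4.1650e-06 ⇒ Q>K, reverse
Step 1:
                    C           B           A           G
  Initial      0.3199     0.01032       4.511     0.05131
  Change      0.01414     0.01414     0.02828    -0.04243
  Equil         0.334     0.02446       4.539    0.008884
  solve Keq expr → x = -0.01414; check Q = 4.1650e-06
Then add 0.02615 M of B.
Step 2:
                    C           B           A           G
  Initial       0.334     0.05061       4.539    0.008884
  Change  -7.8865e-04 -7.8865e-04   -0.001577    0.002366
  Equil        0.3333     0.04982       4.538     0.01125
  solve Keq expr → x = 7.8865e-04; check Q = 4.1650e-06
Then change container volume by factor 1.5 (V_new/V_old).
Step 3:
                    C           B           A           G
  Initial      0.2222     0.03322       3.025      0.0075
  Change   3.0802e-04  3.0802e-04  6.1604e-04 -9.2405e-04
  Equil        0.2225     0.03352       3.026    0.006576
  solve Keq expr → x = -3.0802e-04; check Q = 4.1650e-06

x = -3.0802e-04 M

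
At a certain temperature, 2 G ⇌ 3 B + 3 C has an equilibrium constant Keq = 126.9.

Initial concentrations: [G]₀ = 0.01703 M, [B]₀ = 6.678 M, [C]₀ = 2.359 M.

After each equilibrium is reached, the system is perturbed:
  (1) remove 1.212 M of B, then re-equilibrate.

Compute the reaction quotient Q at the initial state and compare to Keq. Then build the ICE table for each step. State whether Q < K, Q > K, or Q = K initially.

Q₀ = 1.3480e+07 vs Keq = 126.9 ⇒ Q>K, reverse
Step 1:
                   G          B          C
  init       0.01703      6.678      2.359
  Δ           0.9494     -1.424     -1.424
  eq          0.9664      5.254     0.9349
  solve Keq expr → x = -0.4747; check Q = 126.9
Then remove 1.212 M of B.
Step 2:
                   G          B          C
  init        0.9664      4.042     0.9349
  Δ          -0.1017     0.1525     0.1525
  eq          0.8647      4.194      1.087
  solve Keq expr → x = 0.05084; check Q = 126.9

Q₀ = 1.3480e+07; Q > K (proceeds reverse)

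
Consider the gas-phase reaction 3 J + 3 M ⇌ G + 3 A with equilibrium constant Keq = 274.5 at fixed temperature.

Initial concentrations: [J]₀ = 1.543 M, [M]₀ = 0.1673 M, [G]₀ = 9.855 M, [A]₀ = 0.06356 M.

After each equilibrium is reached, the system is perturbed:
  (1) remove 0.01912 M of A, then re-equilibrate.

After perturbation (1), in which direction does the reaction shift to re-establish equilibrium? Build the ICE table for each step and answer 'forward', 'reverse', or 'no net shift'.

Direction: forward

Q₀ = 0.1471 vs Keq = 274.5 ⇒ Q<K, forward
Step 1:
                  J         M         G         A
  init        1.543    0.1673     9.855   0.06356
  Δ         -0.1237   -0.1237   0.04124    0.1237
  eq          1.419   0.04359     9.896    0.1873
  solve Keq expr → x = 0.04124; check Q = 274.5
Then remove 0.01912 M of A.
Step 2:
                  J         M         G         A
  init        1.419   0.04359     9.896    0.1682
  Δ       -0.003528 -0.003528  0.001176  0.003528
  eq          1.416   0.04006     9.897    0.1717
  solve Keq expr → x = 0.001176; check Q = 274.5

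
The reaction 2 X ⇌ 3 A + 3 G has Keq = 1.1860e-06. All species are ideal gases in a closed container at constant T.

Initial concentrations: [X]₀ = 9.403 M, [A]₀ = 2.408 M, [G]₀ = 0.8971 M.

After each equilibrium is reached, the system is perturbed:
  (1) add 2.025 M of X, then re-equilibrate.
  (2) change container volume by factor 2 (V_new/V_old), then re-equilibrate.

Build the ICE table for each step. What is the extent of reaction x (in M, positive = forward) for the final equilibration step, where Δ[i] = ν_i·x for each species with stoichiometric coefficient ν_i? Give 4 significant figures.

x = 0.008574 M

Q₀ = 0.114 vs Keq = 1.1860e-06 ⇒ Q>K, reverse
Step 1:
                  X         A         G
  I           9.403     2.408    0.8971
  C          0.5769   -0.8653   -0.8653
  E            9.98     1.543    0.0318
  solve Keq expr → x = -0.2884; check Q = 1.1860e-06
Then add 2.025 M of X.
Step 2:
                  X         A         G
  I              12     1.543    0.0318
  C       -0.002712  0.004069  0.004069
  E              12     1.547   0.03587
  solve Keq expr → x = 0.001356; check Q = 1.1860e-06
Then change container volume by factor 2 (V_new/V_old).
Step 3:
                  X         A         G
  I           6.001    0.7734   0.01794
  C        -0.01715   0.02572   0.02572
  E           5.984    0.7991   0.04366
  solve Keq expr → x = 0.008574; check Q = 1.1860e-06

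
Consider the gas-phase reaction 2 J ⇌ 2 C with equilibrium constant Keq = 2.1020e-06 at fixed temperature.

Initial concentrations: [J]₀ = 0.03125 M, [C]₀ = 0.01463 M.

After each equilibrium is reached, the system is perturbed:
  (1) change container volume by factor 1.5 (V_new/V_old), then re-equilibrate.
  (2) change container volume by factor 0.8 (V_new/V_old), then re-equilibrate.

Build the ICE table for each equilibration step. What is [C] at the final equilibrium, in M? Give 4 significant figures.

[C]_eq = 5.5351e-05 M

Q₀ = 0.2192 vs Keq = 2.1020e-06 ⇒ Q>K, reverse
Step 1:
                  J         C
  I         0.03125   0.01463
  C         0.01456  -0.01456
  E         0.04581 6.6422e-05
  solve Keq expr → x = -0.007282; check Q = 2.1020e-06
Then change container volume by factor 1.5 (V_new/V_old).
Step 2:
                  J         C
  I         0.03054 4.4281e-05
  C               0         0
  E         0.03054 4.4281e-05
  solve Keq expr → x = 0; check Q = 2.1020e-06
Then change container volume by factor 0.8 (V_new/V_old).
Step 3:
                  J         C
  I         0.03818 5.5351e-05
  C               0         0
  E         0.03818 5.5351e-05
  solve Keq expr → x = 0; check Q = 2.1020e-06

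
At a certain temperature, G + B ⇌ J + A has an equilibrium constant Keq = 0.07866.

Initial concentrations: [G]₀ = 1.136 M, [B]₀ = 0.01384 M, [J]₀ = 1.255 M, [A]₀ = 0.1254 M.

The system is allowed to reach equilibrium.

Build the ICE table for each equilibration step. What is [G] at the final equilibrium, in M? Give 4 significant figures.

[G]_eq = 1.25 M

Q₀ = 10.01 vs Keq = 0.07866 ⇒ Q>K, reverse
Step 1:
                   G          B          J          A
  I            1.136    0.01384      1.255     0.1254
  C           0.1143     0.1143    -0.1143    -0.1143
  E             1.25     0.1282      1.141    0.01105
  solve Keq expr → x = -0.1143; check Q = 0.07866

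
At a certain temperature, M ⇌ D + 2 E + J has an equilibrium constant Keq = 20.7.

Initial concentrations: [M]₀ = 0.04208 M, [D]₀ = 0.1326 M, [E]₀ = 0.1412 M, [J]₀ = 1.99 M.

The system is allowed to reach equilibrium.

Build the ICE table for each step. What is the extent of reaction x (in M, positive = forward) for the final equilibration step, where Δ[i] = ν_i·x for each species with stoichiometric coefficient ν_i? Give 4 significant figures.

Q₀ = 0.125 vs Keq = 20.7 ⇒ Q<K, forward
Step 1:
                    M           D           E           J
  init        0.04208      0.1326      0.1412        1.99
  Δ          -0.04123     0.04123     0.08245     0.04123
  eq       8.5321e-04      0.1738      0.2237       2.031
  solve Keq expr → x = 0.04123; check Q = 20.7

x = 0.04123 M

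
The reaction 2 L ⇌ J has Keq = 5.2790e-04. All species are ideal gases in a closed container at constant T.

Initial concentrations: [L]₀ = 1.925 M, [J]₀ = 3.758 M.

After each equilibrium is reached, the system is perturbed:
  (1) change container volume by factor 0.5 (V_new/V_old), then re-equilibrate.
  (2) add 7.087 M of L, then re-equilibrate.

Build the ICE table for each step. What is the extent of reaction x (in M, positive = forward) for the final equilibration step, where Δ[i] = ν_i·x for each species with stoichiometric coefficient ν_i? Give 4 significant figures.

Q₀ = 1.014 vs Keq = 5.2790e-04 ⇒ Q>K, reverse
Step 1:
                  L         J
  init        1.925     3.758
  Δ           7.424    -3.712
  eq          9.349   0.04614
  solve Keq expr → x = -3.712; check Q = 5.2790e-04
Then change container volume by factor 0.5 (V_new/V_old).
Step 2:
                  L         J
  init         18.7   0.09228
  Δ         -0.1776   0.08879
  eq          18.52    0.1811
  solve Keq expr → x = 0.08879; check Q = 5.2790e-04
Then add 7.087 M of L.
Step 3:
                  L         J
  init        25.61    0.1811
  Δ         -0.3133    0.1567
  eq          25.29    0.3377
  solve Keq expr → x = 0.1567; check Q = 5.2790e-04

x = 0.1567 M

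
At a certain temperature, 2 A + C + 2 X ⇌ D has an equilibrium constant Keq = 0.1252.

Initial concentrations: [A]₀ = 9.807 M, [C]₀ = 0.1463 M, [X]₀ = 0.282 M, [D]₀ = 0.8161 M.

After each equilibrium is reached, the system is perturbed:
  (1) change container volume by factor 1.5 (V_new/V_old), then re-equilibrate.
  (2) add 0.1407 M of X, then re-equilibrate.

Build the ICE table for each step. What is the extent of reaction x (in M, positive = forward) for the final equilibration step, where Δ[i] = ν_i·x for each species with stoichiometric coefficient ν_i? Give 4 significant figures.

Q₀ = 0.7293 vs Keq = 0.1252 ⇒ Q>K, reverse
Step 1:
                   A          C          X          D
  I            9.807     0.1463      0.282     0.8161
  C           0.1997    0.09987     0.1997   -0.09987
  E            10.01     0.2462     0.4817     0.7162
  solve Keq expr → x = -0.09987; check Q = 0.1252
Then change container volume by factor 1.5 (V_new/V_old).
Step 2:
                   A          C          X          D
  I            6.671     0.1641     0.3212     0.4775
  C           0.1843    0.09217     0.1843   -0.09217
  E            6.855     0.2563     0.5055     0.3853
  solve Keq expr → x = -0.09217; check Q = 0.1252
Then add 0.1407 M of X.
Step 3:
                   A          C          X          D
  I            6.855     0.2563     0.6462     0.3853
  C         -0.07104   -0.03552   -0.07104    0.03552
  E            6.784     0.2208     0.5752     0.4208
  solve Keq expr → x = 0.03552; check Q = 0.1252

x = 0.03552 M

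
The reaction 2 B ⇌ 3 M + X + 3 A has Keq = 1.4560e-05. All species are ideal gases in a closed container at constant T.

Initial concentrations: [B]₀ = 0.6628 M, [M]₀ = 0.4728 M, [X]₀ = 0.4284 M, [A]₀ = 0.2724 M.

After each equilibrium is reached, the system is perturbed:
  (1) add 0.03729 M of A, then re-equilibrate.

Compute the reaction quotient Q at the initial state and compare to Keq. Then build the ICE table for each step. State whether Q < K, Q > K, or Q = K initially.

Q₀ = 0.002083; Q > K (proceeds reverse)

Q₀ = 0.002083 vs Keq = 1.4560e-05 ⇒ Q>K, reverse
Step 1:
                   B          M          X          A
  Initial     0.6628     0.4728     0.4284     0.2724
  Change       0.117    -0.1755   -0.05849    -0.1755
  Equil       0.7798     0.2973     0.3699    0.09693
  solve Keq expr → x = -0.05849; check Q = 1.4560e-05
Then add 0.03729 M of A.
Step 2:
                   B          M          X          A
  Initial     0.7798     0.2973     0.3699     0.1342
  Change     0.01715   -0.02572  -0.008573   -0.02572
  Equil       0.7969     0.2716     0.3613     0.1085
  solve Keq expr → x = -0.008573; check Q = 1.4560e-05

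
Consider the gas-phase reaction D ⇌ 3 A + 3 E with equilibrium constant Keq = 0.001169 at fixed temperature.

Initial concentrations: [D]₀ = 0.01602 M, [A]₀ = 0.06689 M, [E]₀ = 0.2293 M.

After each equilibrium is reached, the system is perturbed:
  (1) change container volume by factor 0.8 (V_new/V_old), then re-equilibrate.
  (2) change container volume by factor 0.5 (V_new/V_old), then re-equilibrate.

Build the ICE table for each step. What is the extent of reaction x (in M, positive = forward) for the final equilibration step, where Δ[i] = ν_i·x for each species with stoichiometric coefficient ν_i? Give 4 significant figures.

x = -0.03249 M

Q₀ = 2.2523e-04 vs Keq = 0.001169 ⇒ Q<K, forward
Step 1:
                  D         A         E
  I         0.01602   0.06689    0.2293
  C       -0.006961   0.02088   0.02088
  E        0.009059   0.08777    0.2502
  solve Keq expr → x = 0.006961; check Q = 0.001169
Then change container volume by factor 0.8 (V_new/V_old).
Step 2:
                  D         A         E
  I         0.01132    0.1097    0.3127
  C        0.005866   -0.0176   -0.0176
  E         0.01719   0.09212    0.2951
  solve Keq expr → x = -0.005866; check Q = 0.001169
Then change container volume by factor 0.5 (V_new/V_old).
Step 3:
                  D         A         E
  I         0.03438    0.1842    0.5903
  C         0.03249  -0.09747  -0.09747
  E         0.06687   0.08677    0.4928
  solve Keq expr → x = -0.03249; check Q = 0.001169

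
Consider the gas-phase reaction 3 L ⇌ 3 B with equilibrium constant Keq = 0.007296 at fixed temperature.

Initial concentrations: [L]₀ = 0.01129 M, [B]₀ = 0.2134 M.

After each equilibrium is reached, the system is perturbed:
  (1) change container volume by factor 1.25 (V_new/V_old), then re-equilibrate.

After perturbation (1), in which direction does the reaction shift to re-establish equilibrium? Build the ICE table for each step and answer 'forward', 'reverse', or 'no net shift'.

Direction: no net shift

Q₀ = 6753 vs Keq = 0.007296 ⇒ Q>K, reverse
Step 1:
                    L           B
  init        0.01129      0.2134
  Δ            0.1769     -0.1769
  eq           0.1882      0.0365
  solve Keq expr → x = -0.05897; check Q = 0.007296
Then change container volume by factor 1.25 (V_new/V_old).
Step 2:
                    L           B
  init         0.1506      0.0292
  Δ                 0           0
  eq           0.1506      0.0292
  solve Keq expr → x = 0; check Q = 0.007296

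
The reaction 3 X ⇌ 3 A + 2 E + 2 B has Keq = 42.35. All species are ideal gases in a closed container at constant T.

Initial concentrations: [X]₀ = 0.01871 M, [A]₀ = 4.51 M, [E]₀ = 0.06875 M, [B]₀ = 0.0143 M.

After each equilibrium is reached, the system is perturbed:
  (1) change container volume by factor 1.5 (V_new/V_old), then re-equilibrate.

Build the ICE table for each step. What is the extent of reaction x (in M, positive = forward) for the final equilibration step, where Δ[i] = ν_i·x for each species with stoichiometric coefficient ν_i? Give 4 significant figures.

Q₀ = 13.54 vs Keq = 42.35 ⇒ Q<K, forward
Step 1:
                  X         A         E         B
  I         0.01871      4.51   0.06875    0.0143
  C       -0.003994  0.003994  0.002663  0.002663
  E         0.01472     4.514   0.07141   0.01696
  solve Keq expr → x = 0.001331; check Q = 42.35
Then change container volume by factor 1.5 (V_new/V_old).
Step 2:
                  X         A         E         B
  I        0.009811     3.009   0.04761   0.01131
  C       -0.003202  0.003202  0.002134  0.002134
  E        0.006609     3.013   0.04974   0.01344
  solve Keq expr → x = 0.001067; check Q = 42.35

x = 0.001067 M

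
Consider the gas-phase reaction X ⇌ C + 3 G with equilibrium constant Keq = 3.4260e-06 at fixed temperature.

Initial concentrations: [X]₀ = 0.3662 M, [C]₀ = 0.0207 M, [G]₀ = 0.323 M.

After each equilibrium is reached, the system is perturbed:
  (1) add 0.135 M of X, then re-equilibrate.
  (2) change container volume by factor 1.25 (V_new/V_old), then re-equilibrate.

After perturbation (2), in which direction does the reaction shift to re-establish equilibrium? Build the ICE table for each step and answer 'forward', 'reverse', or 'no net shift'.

Direction: forward

Q₀ = 0.001905 vs Keq = 3.4260e-06 ⇒ Q>K, reverse
Step 1:
                   X          C          G
  Initial     0.3662     0.0207      0.323
  Change     0.02063   -0.02063   -0.06188
  Equil       0.3868 7.4433e-05     0.2611
  solve Keq expr → x = -0.02063; check Q = 3.4260e-06
Then add 0.135 M of X.
Step 2:
                   X          C          G
  Initial     0.5218 7.4433e-05     0.2611
  Change  -2.5882e-05 2.5882e-05 7.7647e-05
  Equil       0.5218 1.0032e-04     0.2612
  solve Keq expr → x = 2.5882e-05; check Q = 3.4260e-06
Then change container volume by factor 1.25 (V_new/V_old).
Step 3:
                   X          C          G
  Initial     0.4174 8.0252e-05      0.209
  Change  -7.5950e-05 7.5950e-05 2.2785e-04
  Equil       0.4174 1.5620e-04     0.2092
  solve Keq expr → x = 7.5950e-05; check Q = 3.4260e-06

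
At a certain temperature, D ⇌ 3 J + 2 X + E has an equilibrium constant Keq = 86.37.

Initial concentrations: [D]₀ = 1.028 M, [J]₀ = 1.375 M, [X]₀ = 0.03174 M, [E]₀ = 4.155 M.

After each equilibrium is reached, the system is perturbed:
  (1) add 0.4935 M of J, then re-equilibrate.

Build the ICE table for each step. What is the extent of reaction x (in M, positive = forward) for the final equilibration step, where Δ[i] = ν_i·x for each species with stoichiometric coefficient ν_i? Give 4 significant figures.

Q₀ = 0.01059 vs Keq = 86.37 ⇒ Q<K, forward
Step 1:
                   D          J          X          E
  init         1.028      1.375    0.03174      4.155
  Δ          -0.4008      1.202     0.8016     0.4008
  eq          0.6272      2.577     0.8333      4.556
  solve Keq expr → x = 0.4008; check Q = 86.37
Then add 0.4935 M of J.
Step 2:
                   D          J          X          E
  init        0.6272      3.071     0.8333      4.556
  Δ          0.05311    -0.1593    -0.1062   -0.05311
  eq          0.6803      2.912     0.7271      4.503
  solve Keq expr → x = -0.05311; check Q = 86.37

x = -0.05311 M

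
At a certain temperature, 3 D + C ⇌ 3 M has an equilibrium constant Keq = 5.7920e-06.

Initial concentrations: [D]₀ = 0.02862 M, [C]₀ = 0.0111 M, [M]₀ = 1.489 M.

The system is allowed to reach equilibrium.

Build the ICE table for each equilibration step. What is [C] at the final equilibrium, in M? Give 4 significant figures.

Q₀ = 1.2687e+07 vs Keq = 5.7920e-06 ⇒ Q>K, reverse
Step 1:
                  D         C         M
  Initial   0.02862    0.0111     1.489
  Change      1.468    0.4892    -1.468
  Equil       1.496    0.5003   0.02133
  solve Keq expr → x = -0.4892; check Q = 5.7920e-06

[C]_eq = 0.5003 M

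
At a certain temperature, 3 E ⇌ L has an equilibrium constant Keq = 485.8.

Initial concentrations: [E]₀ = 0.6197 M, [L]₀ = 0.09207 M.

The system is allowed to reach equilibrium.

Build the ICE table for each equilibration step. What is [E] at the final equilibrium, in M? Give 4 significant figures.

Q₀ = 0.3869 vs Keq = 485.8 ⇒ Q<K, forward
Step 1:
                    E           L
  Initial      0.6197     0.09207
  Change      -0.5374      0.1791
  Equil       0.08234      0.2712
  solve Keq expr → x = 0.1791; check Q = 485.8

[E]_eq = 0.08234 M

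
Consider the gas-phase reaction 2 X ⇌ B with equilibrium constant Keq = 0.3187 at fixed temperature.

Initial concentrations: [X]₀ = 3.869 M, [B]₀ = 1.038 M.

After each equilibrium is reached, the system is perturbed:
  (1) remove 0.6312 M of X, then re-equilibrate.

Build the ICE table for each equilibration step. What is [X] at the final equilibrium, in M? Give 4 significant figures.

[X]_eq = 2.208 M

Q₀ = 0.06934 vs Keq = 0.3187 ⇒ Q<K, forward
Step 1:
                    X           B
  init          3.869       1.038
  Δ              -1.5      0.7501
  eq            2.369       1.788
  solve Keq expr → x = 0.7501; check Q = 0.3187
Then remove 0.6312 M of X.
Step 2:
                    X           B
  init          1.738       1.788
  Δ            0.4701      -0.235
  eq            2.208       1.553
  solve Keq expr → x = -0.235; check Q = 0.3187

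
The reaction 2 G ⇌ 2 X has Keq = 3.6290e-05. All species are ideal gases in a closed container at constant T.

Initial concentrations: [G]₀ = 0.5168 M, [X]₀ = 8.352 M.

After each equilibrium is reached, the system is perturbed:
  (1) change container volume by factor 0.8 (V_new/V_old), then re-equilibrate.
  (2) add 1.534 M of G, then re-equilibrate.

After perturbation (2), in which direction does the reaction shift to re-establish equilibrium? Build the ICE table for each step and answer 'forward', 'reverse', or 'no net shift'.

Direction: forward

Q₀ = 261.2 vs Keq = 3.6290e-05 ⇒ Q>K, reverse
Step 1:
                   G          X
  Initial     0.5168      8.352
  Change       8.299     -8.299
  Equil        8.816    0.05311
  solve Keq expr → x = -4.149; check Q = 3.6290e-05
Then change container volume by factor 0.8 (V_new/V_old).
Step 2:
                   G          X
  Initial      11.02    0.06638
  Change           0          0
  Equil        11.02    0.06638
  solve Keq expr → x = 0; check Q = 3.6290e-05
Then add 1.534 M of G.
Step 3:
                   G          X
  Initial      12.55    0.06638
  Change   -0.009186   0.009186
  Equil        12.54    0.07557
  solve Keq expr → x = 0.004593; check Q = 3.6290e-05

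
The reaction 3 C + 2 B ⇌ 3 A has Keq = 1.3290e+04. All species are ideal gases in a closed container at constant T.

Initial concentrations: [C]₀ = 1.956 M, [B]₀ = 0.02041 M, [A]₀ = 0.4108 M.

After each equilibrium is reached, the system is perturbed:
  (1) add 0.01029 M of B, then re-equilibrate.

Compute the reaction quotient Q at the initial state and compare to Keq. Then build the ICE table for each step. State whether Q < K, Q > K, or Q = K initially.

Q₀ = 22.24; Q < K (proceeds forward)

Q₀ = 22.24 vs Keq = 1.3290e+04 ⇒ Q<K, forward
Step 1:
                  C         B         A
  init        1.956   0.02041    0.4108
  Δ         -0.0292  -0.01946    0.0292
  eq          1.927 9.4657e-04      0.44
  solve Keq expr → x = 0.009732; check Q = 1.3290e+04
Then add 0.01029 M of B.
Step 2:
                  C         B         A
  init        1.927   0.01124      0.44
  Δ        -0.01534  -0.01023   0.01534
  eq          1.911  0.001009    0.4553
  solve Keq expr → x = 0.005114; check Q = 1.3290e+04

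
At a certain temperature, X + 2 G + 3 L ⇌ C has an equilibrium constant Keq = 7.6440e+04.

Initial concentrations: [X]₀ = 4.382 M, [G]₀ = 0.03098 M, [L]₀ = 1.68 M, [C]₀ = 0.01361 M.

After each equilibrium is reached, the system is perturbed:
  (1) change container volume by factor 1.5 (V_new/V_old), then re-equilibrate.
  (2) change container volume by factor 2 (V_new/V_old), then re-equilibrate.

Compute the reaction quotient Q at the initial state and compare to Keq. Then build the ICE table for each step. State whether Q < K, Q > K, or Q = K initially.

Q₀ = 0.6825 vs Keq = 7.6440e+04 ⇒ Q<K, forward
Step 1:
                   X          G          L          C
  init         4.382    0.03098       1.68    0.01361
  Δ         -0.01542   -0.03084   -0.04626    0.01542
  eq           4.367 1.4123e-04      1.634    0.02903
  solve Keq expr → x = 0.01542; check Q = 7.6440e+04
Then change container volume by factor 1.5 (V_new/V_old).
Step 2:
                   X          G          L          C
  init         2.911 9.4150e-05      1.089    0.01935
  Δ       8.2327e-05 1.6465e-04 2.4698e-04 -8.2327e-05
  eq           2.911 2.5880e-04      1.089    0.01927
  solve Keq expr → x = -8.2327e-05; check Q = 7.6440e+04
Then change container volume by factor 2 (V_new/V_old).
Step 3:
                   X          G          L          C
  init         1.456 1.2940e-04     0.5447   0.009635
  Δ       2.9475e-04 5.8950e-04 8.8425e-04 -2.9475e-04
  eq           1.456 7.1890e-04     0.5456   0.009341
  solve Keq expr → x = -2.9475e-04; check Q = 7.6440e+04

Q₀ = 0.6825; Q < K (proceeds forward)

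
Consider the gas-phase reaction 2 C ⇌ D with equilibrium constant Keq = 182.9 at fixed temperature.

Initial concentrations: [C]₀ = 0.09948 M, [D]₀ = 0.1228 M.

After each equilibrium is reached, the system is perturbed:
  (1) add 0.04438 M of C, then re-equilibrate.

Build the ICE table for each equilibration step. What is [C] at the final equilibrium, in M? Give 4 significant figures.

[C]_eq = 0.03129 M

Q₀ = 12.41 vs Keq = 182.9 ⇒ Q<K, forward
Step 1:
                    C           D
  I           0.09948      0.1228
  C           -0.0701     0.03505
  E           0.02938      0.1579
  solve Keq expr → x = 0.03505; check Q = 182.9
Then add 0.04438 M of C.
Step 2:
                    C           D
  I           0.07376      0.1579
  C          -0.04247     0.02123
  E           0.03129      0.1791
  solve Keq expr → x = 0.02123; check Q = 182.9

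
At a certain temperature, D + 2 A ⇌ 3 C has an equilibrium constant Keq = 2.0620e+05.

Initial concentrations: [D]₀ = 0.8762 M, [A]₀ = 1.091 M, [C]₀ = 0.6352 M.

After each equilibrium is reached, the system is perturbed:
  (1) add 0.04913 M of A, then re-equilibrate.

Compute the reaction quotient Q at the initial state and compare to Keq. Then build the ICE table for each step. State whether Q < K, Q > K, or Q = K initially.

Q₀ = 0.2457; Q < K (proceeds forward)

Q₀ = 0.2457 vs Keq = 2.0620e+05 ⇒ Q<K, forward
Step 1:
                    D           A           C
  I            0.8762       1.091      0.6352
  C           -0.5391      -1.078       1.617
  E            0.3371     0.01282       2.252
  solve Keq expr → x = 0.5391; check Q = 2.0620e+05
Then add 0.04913 M of A.
Step 2:
                    D           A           C
  I            0.3371     0.06195       2.252
  C            -0.024      -0.048     0.07201
  E            0.3131     0.01395       2.324
  solve Keq expr → x = 0.024; check Q = 2.0620e+05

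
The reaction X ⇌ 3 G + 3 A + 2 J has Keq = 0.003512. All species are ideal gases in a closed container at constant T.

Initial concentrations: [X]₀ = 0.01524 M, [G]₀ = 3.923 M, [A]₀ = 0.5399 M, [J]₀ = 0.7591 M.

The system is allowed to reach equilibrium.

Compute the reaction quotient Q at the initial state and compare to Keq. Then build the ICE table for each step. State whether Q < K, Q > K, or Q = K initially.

Q₀ = 359.3; Q > K (proceeds reverse)

Q₀ = 359.3 vs Keq = 0.003512 ⇒ Q>K, reverse
Step 1:
                   X          G          A          J
  I          0.01524      3.923     0.5399     0.7591
  C           0.1653    -0.4958    -0.4958    -0.3305
  E           0.1805      3.427     0.0441     0.4286
  solve Keq expr → x = -0.1653; check Q = 0.003512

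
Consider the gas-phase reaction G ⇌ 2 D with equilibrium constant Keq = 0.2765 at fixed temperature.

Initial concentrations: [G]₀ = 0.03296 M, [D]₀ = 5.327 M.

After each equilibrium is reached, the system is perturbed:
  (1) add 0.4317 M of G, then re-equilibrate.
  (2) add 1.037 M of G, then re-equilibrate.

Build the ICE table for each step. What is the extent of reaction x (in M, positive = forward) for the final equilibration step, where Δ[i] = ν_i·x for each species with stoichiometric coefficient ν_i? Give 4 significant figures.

x = 0.0714 M

Q₀ = 861 vs Keq = 0.2765 ⇒ Q>K, reverse
Step 1:
                   G          D
  init       0.03296      5.327
  Δ            2.265      -4.53
  eq           2.298     0.7971
  solve Keq expr → x = -2.265; check Q = 0.2765
Then add 0.4317 M of G.
Step 2:
                   G          D
  init          2.73     0.7971
  Δ         -0.03318    0.06636
  eq           2.696     0.8635
  solve Keq expr → x = 0.03318; check Q = 0.2765
Then add 1.037 M of G.
Step 3:
                   G          D
  init         3.733     0.8635
  Δ          -0.0714     0.1428
  eq           3.662      1.006
  solve Keq expr → x = 0.0714; check Q = 0.2765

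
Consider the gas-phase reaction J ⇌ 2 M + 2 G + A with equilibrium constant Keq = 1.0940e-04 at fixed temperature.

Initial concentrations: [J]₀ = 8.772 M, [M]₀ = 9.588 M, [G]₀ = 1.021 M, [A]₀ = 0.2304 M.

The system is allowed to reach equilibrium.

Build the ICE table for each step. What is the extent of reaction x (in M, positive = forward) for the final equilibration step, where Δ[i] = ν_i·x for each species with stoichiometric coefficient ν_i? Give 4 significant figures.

x = -0.2304 M

Q₀ = 2.517 vs Keq = 1.0940e-04 ⇒ Q>K, reverse
Step 1:
                    J           M           G           A
  init          8.772       9.588       1.021      0.2304
  Δ            0.2304     -0.4607     -0.4607     -0.2304
  eq            9.002       9.127      0.5603  3.7661e-05
  solve Keq expr → x = -0.2304; check Q = 1.0940e-04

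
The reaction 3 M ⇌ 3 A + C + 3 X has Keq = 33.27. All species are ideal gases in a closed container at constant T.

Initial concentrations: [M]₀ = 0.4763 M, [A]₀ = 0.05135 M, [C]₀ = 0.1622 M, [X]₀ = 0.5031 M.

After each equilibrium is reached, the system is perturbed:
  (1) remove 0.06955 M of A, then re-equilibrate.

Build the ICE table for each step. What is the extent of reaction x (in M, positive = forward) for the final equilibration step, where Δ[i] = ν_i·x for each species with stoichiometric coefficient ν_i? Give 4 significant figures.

Q₀ = 2.5882e-05 vs Keq = 33.27 ⇒ Q<K, forward
Step 1:
                  M         A         C         X
  init       0.4763   0.05135    0.1622    0.5031
  Δ         -0.3938    0.3938    0.1313    0.3938
  eq        0.08249    0.4452    0.2935    0.8969
  solve Keq expr → x = 0.1313; check Q = 33.27
Then remove 0.06955 M of A.
Step 2:
                  M         A         C         X
  init      0.08249    0.3756    0.2935    0.8969
  Δ       -0.009974  0.009974  0.003325  0.009974
  eq        0.07252    0.3856    0.2968    0.9069
  solve Keq expr → x = 0.003325; check Q = 33.27

x = 0.003325 M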